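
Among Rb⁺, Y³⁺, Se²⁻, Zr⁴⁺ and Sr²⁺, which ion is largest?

Se²⁻

Each ion has 36 electrons. The ranking follows nuclear charge in reverse — greater Z gives a smaller radius. Zr⁴⁺ (Z=40), Y³⁺ (Z=39), Sr²⁺ (Z=38), Rb⁺ (Z=37), Se²⁻ (Z=34).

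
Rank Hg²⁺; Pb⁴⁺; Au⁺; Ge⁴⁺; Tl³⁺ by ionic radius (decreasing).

Ge⁴⁺ (Z=32, 28 e⁻), Pb⁴⁺ (Z=82, 78 e⁻), Tl³⁺ (Z=81, 78 e⁻), Hg²⁺ (Z=80, 78 e⁻), Au⁺ (Z=79, 78 e⁻). Ge⁴⁺ < Pb⁴⁺ (same group, 2 shells fewer); Pb⁴⁺ < Tl³⁺ (both 78 e⁻, Z=82>81); Tl³⁺ < Hg²⁺ (isoelectronic, higher Z=81 is smaller); Hg²⁺ < Au⁺ (isoelectronic, higher Z=80 is smaller).

Au⁺ > Hg²⁺ > Tl³⁺ > Pb⁴⁺ > Ge⁴⁺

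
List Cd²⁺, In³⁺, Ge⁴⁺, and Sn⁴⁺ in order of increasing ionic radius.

Work out protons and electrons: Ge⁴⁺: 28 e⁻, Z=32, Sn⁴⁺: 46 e⁻, Z=50, In³⁺: 46 e⁻, Z=49, Cd²⁺: 46 e⁻, Z=48. Ge⁴⁺ < Sn⁴⁺ (same group, 1 shell fewer); Sn⁴⁺ < In³⁺ (both 46 e⁻, Z=50>49); In³⁺ < Cd²⁺ (both 46 e⁻, Z=49>48).

Ge⁴⁺ < Sn⁴⁺ < In³⁺ < Cd²⁺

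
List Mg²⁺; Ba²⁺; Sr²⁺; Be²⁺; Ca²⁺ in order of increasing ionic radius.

All are in the same group with charge +2. Radius grows down the group as n (the outermost shell) increases.

Be²⁺ < Mg²⁺ < Ca²⁺ < Sr²⁺ < Ba²⁺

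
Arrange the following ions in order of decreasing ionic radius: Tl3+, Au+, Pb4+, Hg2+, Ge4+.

Electron counts and nuclear charges: Ge4+: 28 e⁻, Z=32, Pb4+: 78 e⁻, Z=82, Tl3+: 78 e⁻, Z=81, Hg2+: 78 e⁻, Z=80, Au+: 78 e⁻, Z=79. Ge4+ < Pb4+ (same group, period 4 vs 6); Pb4+ < Tl3+ (both 78 e⁻, Z=82>81); Tl3+ < Hg2+ (both 78 e⁻, Z=81>80); Hg2+ < Au+ (isoelectronic, higher Z=80 is smaller).

Au+ > Hg2+ > Tl3+ > Pb4+ > Ge4+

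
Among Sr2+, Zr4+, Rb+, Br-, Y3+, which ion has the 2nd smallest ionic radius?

Y3+

All of these have 36 electrons (isoelectronic). With the same electron cloud, the ion with the most protons pulls it in tightest. Nuclear charges: Zr4+ (Z=40), Y3+ (Z=39), Sr2+ (Z=38), Rb+ (Z=37), Br- (Z=35). Highest Z is smallest.
Ordering: Zr4+ < Y3+ < Sr2+ < Rb+ < Br-. The 2nd smallest is Y3+.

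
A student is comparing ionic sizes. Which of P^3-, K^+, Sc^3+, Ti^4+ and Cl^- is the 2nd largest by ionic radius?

Each ion has 18 electrons. The ranking follows nuclear charge in reverse — greater Z gives a smaller radius. Ti^4+ (Z=22), Sc^3+ (Z=21), K^+ (Z=19), Cl^- (Z=17), P^3- (Z=15).
That gives Ti^4+ < Sc^3+ < K^+ < Cl^- < P^3-. From the largest end, number 2 is Cl^-.

Cl^-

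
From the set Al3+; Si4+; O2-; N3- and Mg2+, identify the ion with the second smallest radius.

These species are isoelectronic with 10 electrons. The only difference is the number of protons: Si4+ (Z=14), Al3+ (Z=13), Mg2+ (Z=12), O2- (Z=8), N3- (Z=7). The strongest nuclear pull (Si4+) gives the smallest ion.
That gives Si4+ < Al3+ < Mg2+ < O2- < N3-. From the smallest end, number 2 is Al3+.

Al3+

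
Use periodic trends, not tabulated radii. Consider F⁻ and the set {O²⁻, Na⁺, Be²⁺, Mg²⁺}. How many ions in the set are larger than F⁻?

1

Electron counts and nuclear charges: Be²⁺ has 2 e⁻ (Z=4), Mg²⁺ has 10 e⁻ (Z=12), Na⁺ has 10 e⁻ (Z=11), F⁻ has 10 e⁻ (Z=9), O²⁻ has 10 e⁻ (Z=8). Be²⁺ < Mg²⁺ (same group, period 2 vs 3); Mg²⁺ < Na⁺ (both 10 e⁻, Z=12>11); Na⁺ < F⁻ (isoelectronic, higher Z=11 is smaller); F⁻ < O²⁻ (both 10 e⁻, Z=9>8).
Ordering all of them (including F⁻) by radius gives Be²⁺ < Mg²⁺ < Na⁺ < F⁻ < O²⁻. Count: 1.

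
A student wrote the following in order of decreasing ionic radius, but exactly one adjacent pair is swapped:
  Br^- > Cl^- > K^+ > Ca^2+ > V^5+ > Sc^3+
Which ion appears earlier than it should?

Compare adjacent ions: they are isoelectronic (18 e⁻) and V has more protons than Sc (23 vs 21), making V^5+ smaller — yet in this decreasing list V^5+ sits before Sc^3+. Nothing else is reversed, so V^5+ should move one place to the right.

V^5+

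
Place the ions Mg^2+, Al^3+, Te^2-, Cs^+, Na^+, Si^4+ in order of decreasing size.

Te^2- > Cs^+ > Na^+ > Mg^2+ > Al^3+ > Si^4+

First list Z and electron count for each: Si^4+ (Z=14, 10 e⁻), Al^3+ (Z=13, 10 e⁻), Mg^2+ (Z=12, 10 e⁻), Na^+ (Z=11, 10 e⁻), Cs^+ (Z=55, 54 e⁻), Te^2- (Z=52, 54 e⁻). Si^4+ < Al^3+ (isoelectronic, higher Z=14 is smaller); Al^3+ < Mg^2+ (both 10 e⁻, Z=13>12); Mg^2+ < Na^+ (isoelectronic, higher Z=12 is smaller); Na^+ < Cs^+ (same group, 3 shells fewer); Cs^+ < Te^2- (both 54 e⁻, Z=55>52).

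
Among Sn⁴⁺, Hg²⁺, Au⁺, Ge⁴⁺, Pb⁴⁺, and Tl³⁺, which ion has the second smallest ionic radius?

Sn⁴⁺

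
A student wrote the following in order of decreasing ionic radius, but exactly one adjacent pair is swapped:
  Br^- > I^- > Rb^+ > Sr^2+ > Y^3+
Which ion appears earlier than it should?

The pair Br^-, I^- is the wrong way round — both in group 17 with the same charge; Br^- (period 4) has the smaller radius. All other adjacent pairs agree with periodic trends, so Br^- is the misplaced ion.

Br^-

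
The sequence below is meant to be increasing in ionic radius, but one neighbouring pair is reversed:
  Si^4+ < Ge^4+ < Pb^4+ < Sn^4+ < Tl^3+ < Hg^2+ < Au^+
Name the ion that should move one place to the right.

Pb^4+

Compare adjacent ions: both in group 14 with the same charge; Sn^4+ (period 5) has the smaller radius — yet in this increasing list Pb^4+ sits before Sn^4+. Nothing else is reversed, so Pb^4+ should move one place to the right.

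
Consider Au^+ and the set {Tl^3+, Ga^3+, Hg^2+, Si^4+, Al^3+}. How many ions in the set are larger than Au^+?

0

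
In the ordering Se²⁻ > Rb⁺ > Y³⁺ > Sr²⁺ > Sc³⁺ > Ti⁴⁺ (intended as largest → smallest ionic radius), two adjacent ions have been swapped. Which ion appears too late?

Scanning neighbour by neighbour, only Y³⁺/Sr²⁺ violates a trend: Y³⁺ and Sr²⁺ share 36 electrons; the higher nuclear charge on Y (Z=39) contracts it more, so Y³⁺ < Sr²⁺. That makes Sr²⁺ the one sitting a position late relative to where it belongs.

Sr²⁺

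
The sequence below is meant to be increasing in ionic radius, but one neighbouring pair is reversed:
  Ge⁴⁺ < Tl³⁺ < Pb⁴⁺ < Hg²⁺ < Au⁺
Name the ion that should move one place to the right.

Tl³⁺

The pair Tl³⁺, Pb⁴⁺ is the wrong way round — both have 78 electrons but Z(Pb)=82 > Z(Tl)=81, so Pb⁴⁺ should be the smaller of the two. All other adjacent pairs agree with periodic trends, so Tl³⁺ is the misplaced ion.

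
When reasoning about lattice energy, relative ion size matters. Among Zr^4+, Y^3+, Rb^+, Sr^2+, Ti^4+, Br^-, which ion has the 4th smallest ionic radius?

Ti^4+ (Z=22, 18 e⁻), Zr^4+ (Z=40, 36 e⁻), Y^3+ (Z=39, 36 e⁻), Sr^2+ (Z=38, 36 e⁻), Rb^+ (Z=37, 36 e⁻), Br^- (Z=35, 36 e⁻). Ti^4+ < Zr^4+ (same group, 1 shell fewer); Zr^4+ < Y^3+ (both 36 e⁻, Z=40>39); Y^3+ < Sr^2+ (isoelectronic, higher Z=39 is smaller); Sr^2+ < Rb^+ (both 36 e⁻, Z=38>37); Rb^+ < Br^- (isoelectronic, higher Z=37 is smaller).
That gives Ti^4+ < Zr^4+ < Y^3+ < Sr^2+ < Rb^+ < Br^-. From the smallest end, number 4 is Sr^2+.

Sr^2+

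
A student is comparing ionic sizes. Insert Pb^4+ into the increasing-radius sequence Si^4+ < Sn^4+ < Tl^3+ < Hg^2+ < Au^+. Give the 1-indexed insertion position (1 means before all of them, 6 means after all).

Tabulating Z and e⁻: Si^4+: 10 e⁻, Z=14, Sn^4+: 46 e⁻, Z=50, Pb^4+: 78 e⁻, Z=82, Tl^3+: 78 e⁻, Z=81, Hg^2+: 78 e⁻, Z=80, Au^+: 78 e⁻, Z=79. Si^4+ < Sn^4+ (same group, 2 shells fewer); Sn^4+ < Pb^4+ (same group, period 5 vs 6); Pb^4+ < Tl^3+ (both 78 e⁻, Z=82>81); Tl^3+ < Hg^2+ (both 78 e⁻, Z=81>80); Hg^2+ < Au^+ (both 78 e⁻, Z=80>79).
The complete sequence is Si^4+ < Sn^4+ < Pb^4+ < Tl^3+ < Hg^2+ < Au^+. Pb^4+ sits at position 3.

3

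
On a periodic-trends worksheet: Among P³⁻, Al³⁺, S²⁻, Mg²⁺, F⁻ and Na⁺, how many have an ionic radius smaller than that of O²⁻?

4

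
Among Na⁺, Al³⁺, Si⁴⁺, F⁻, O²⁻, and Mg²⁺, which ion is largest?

These species are isoelectronic with 10 electrons. The only difference is the number of protons: Si⁴⁺ (Z=14), Al³⁺ (Z=13), Mg²⁺ (Z=12), Na⁺ (Z=11), F⁻ (Z=9), O²⁻ (Z=8). The strongest nuclear pull (Si⁴⁺) gives the smallest ion.

O²⁻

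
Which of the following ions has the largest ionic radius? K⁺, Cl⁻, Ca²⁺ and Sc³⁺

Each ion has 18 electrons. The ranking follows nuclear charge in reverse — greater Z gives a smaller radius. Sc³⁺ (Z=21), Ca²⁺ (Z=20), K⁺ (Z=19), Cl⁻ (Z=17).

Cl⁻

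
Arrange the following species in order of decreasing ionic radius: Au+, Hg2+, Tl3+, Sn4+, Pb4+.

Au+ > Hg2+ > Tl3+ > Pb4+ > Sn4+

Electron counts and nuclear charges: Sn4+ (Z=50, 46 e⁻), Pb4+ (Z=82, 78 e⁻), Tl3+ (Z=81, 78 e⁻), Hg2+ (Z=80, 78 e⁻), Au+ (Z=79, 78 e⁻). Sn4+ < Pb4+ (same group, 1 shell fewer); Pb4+ < Tl3+ (both 78 e⁻, Z=82>81); Tl3+ < Hg2+ (both 78 e⁻, Z=81>80); Hg2+ < Au+ (isoelectronic, higher Z=80 is smaller).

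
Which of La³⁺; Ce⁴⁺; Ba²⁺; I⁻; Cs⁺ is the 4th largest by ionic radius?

These species are isoelectronic with 54 electrons. The only difference is the number of protons: Ce⁴⁺ (Z=58), La³⁺ (Z=57), Ba²⁺ (Z=56), Cs⁺ (Z=55), I⁻ (Z=53). The strongest nuclear pull (Ce⁴⁺) gives the smallest ion.
Ordering: Ce⁴⁺ < La³⁺ < Ba²⁺ < Cs⁺ < I⁻. The 4th largest is La³⁺.

La³⁺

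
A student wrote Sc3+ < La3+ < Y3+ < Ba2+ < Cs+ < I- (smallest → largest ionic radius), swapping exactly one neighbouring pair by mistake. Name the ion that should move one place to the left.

Check each adjacent pair. La3+ and Y3+ are reversed: both in group 3 with the same charge; Y3+ (period 5) has the smaller radius. No other neighbouring pair contradicts the periodic trends, so Y3+ is the ion listed too late.

Y3+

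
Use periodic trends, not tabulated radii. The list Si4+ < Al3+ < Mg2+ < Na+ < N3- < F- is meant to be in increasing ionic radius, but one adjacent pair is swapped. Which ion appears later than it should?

F-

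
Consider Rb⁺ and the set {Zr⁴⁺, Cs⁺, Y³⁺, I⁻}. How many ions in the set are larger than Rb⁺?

2

Work out protons and electrons: Zr⁴⁺ (Z=40, 36 e⁻), Y³⁺ (Z=39, 36 e⁻), Rb⁺ (Z=37, 36 e⁻), Cs⁺ (Z=55, 54 e⁻), I⁻ (Z=53, 54 e⁻). Zr⁴⁺ < Y³⁺ (isoelectronic, higher Z=40 is smaller); Y³⁺ < Rb⁺ (both 36 e⁻, Z=39>37); Rb⁺ < Cs⁺ (same group, 1 shell fewer); Cs⁺ < I⁻ (isoelectronic, higher Z=55 is smaller).
Ordering all of them (including Rb⁺) by radius gives Zr⁴⁺ < Y³⁺ < Rb⁺ < Cs⁺ < I⁻. Count: 2.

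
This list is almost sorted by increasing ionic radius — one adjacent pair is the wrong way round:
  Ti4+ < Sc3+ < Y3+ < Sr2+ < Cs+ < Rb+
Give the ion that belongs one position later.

Cs+

Check each adjacent pair. Cs+ and Rb+ are reversed: same group and charge — period 5 sits above period 6, so Rb+ is smaller. No other neighbouring pair contradicts the periodic trends, so Cs+ is the ion listed too early.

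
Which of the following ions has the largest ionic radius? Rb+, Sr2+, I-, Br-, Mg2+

I-

Work out protons and electrons: Mg2+ has 10 e⁻ (Z=12), Sr2+ has 36 e⁻ (Z=38), Rb+ has 36 e⁻ (Z=37), Br- has 36 e⁻ (Z=35), I- has 54 e⁻ (Z=53). Mg2+ < Sr2+ (same group, 2 shells fewer); Sr2+ < Rb+ (isoelectronic, higher Z=38 is smaller); Rb+ < Br- (isoelectronic, higher Z=37 is smaller); Br- < I- (same group, 1 shell fewer).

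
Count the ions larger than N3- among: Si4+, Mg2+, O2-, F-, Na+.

Each ion has 10 electrons. The ranking follows nuclear charge in reverse — greater Z gives a smaller radius. Si4+ (Z=14), Mg2+ (Z=12), Na+ (Z=11), F- (Z=9), O2- (Z=8), N3- (Z=7).
Ordering all of them (including N3-) by radius gives Si4+ < Mg2+ < Na+ < F- < O2- < N3-. Count: 0.

0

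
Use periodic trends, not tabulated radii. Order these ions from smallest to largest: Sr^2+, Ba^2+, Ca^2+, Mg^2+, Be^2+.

Be^2+ < Mg^2+ < Ca^2+ < Sr^2+ < Ba^2+

Same group, same charge. Going down the group adds an extra shell of electrons, so the ion gets larger: Be^2+ is highest in the group and smallest.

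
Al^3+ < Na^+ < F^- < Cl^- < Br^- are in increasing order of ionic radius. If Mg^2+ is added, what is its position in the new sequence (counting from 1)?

2

First list Z and electron count for each: Al^3+: 10 e⁻, Z=13, Mg^2+: 10 e⁻, Z=12, Na^+: 10 e⁻, Z=11, F^-: 10 e⁻, Z=9, Cl^-: 18 e⁻, Z=17, Br^-: 36 e⁻, Z=35. Al^3+ < Mg^2+ (isoelectronic, higher Z=13 is smaller); Mg^2+ < Na^+ (isoelectronic, higher Z=12 is smaller); Na^+ < F^- (isoelectronic, higher Z=11 is smaller); F^- < Cl^- (same group, 1 shell fewer); Cl^- < Br^- (same group, 1 shell fewer).
Merged order: Al^3+ < Mg^2+ < Na^+ < F^- < Cl^- < Br^- — Mg^2+ is number 2.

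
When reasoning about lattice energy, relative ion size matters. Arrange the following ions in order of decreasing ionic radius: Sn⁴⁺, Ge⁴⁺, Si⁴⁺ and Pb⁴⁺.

Same group, same charge. Going down the group adds an extra shell of electrons, so the ion gets larger: Si⁴⁺ is highest in the group and smallest.

Pb⁴⁺ > Sn⁴⁺ > Ge⁴⁺ > Si⁴⁺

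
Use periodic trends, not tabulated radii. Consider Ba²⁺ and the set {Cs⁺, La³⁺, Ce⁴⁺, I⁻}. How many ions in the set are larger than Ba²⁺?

2

Each ion has 54 electrons. The ranking follows nuclear charge in reverse — greater Z gives a smaller radius. Ce⁴⁺ (Z=58), La³⁺ (Z=57), Ba²⁺ (Z=56), Cs⁺ (Z=55), I⁻ (Z=53).
Relative to Ba²⁺, the ions that are larger are Cs⁺, I⁻. Count: 2.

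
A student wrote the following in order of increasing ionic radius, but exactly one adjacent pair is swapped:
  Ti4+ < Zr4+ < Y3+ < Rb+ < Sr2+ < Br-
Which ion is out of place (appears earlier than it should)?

Rb+

Compare adjacent ions: both have 36 electrons but Z(Sr)=38 > Z(Rb)=37, so Sr2+ should be the smaller of the two — yet in this increasing list Rb+ sits before Sr2+. Nothing else is reversed, so Rb+ should move one place to the right.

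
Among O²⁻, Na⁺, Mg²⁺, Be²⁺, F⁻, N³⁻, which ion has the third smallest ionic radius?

Be²⁺ has 2 e⁻ (Z=4), Mg²⁺ has 10 e⁻ (Z=12), Na⁺ has 10 e⁻ (Z=11), F⁻ has 10 e⁻ (Z=9), O²⁻ has 10 e⁻ (Z=8), N³⁻ has 10 e⁻ (Z=7). Be²⁺ < Mg²⁺ (same group, 1 shell fewer); Mg²⁺ < Na⁺ (both 10 e⁻, Z=12>11); Na⁺ < F⁻ (isoelectronic, higher Z=11 is smaller); F⁻ < O²⁻ (isoelectronic, higher Z=9 is smaller); O²⁻ < N³⁻ (both 10 e⁻, Z=8>7).
Ordering: Be²⁺ < Mg²⁺ < Na⁺ < F⁻ < O²⁻ < N³⁻. The third smallest is Na⁺.

Na⁺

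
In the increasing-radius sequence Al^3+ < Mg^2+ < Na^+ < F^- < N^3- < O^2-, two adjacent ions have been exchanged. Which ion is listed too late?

O^2-

The pair N^3-, O^2- is the wrong way round — both have 10 electrons but Z(O)=8 > Z(N)=7, so O^2- should be the smaller of the two. All other adjacent pairs agree with periodic trends, so O^2- is the misplaced ion.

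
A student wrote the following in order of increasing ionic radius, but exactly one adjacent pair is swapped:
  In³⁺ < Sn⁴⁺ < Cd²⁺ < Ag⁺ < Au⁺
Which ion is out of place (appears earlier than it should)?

Check each adjacent pair. In³⁺ and Sn⁴⁺ are reversed: both have 46 electrons but Z(Sn)=50 > Z(In)=49, so Sn⁴⁺ should be the smaller of the two. No other neighbouring pair contradicts the periodic trends, so In³⁺ is the ion listed too early.

In³⁺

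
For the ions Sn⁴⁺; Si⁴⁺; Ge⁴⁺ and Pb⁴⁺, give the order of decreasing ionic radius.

Pb⁴⁺ > Sn⁴⁺ > Ge⁴⁺ > Si⁴⁺

These ions sit in one column with identical charge. Each step down the periodic table adds a principal shell, increasing the radius.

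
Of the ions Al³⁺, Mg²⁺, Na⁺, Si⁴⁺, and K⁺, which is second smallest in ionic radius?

Al³⁺

Tabulating Z and e⁻: Si⁴⁺ (Z=14, 10 e⁻), Al³⁺ (Z=13, 10 e⁻), Mg²⁺ (Z=12, 10 e⁻), Na⁺ (Z=11, 10 e⁻), K⁺ (Z=19, 18 e⁻). Si⁴⁺ < Al³⁺ (isoelectronic, higher Z=14 is smaller); Al³⁺ < Mg²⁺ (isoelectronic, higher Z=13 is smaller); Mg²⁺ < Na⁺ (both 10 e⁻, Z=12>11); Na⁺ < K⁺ (same group, 1 shell fewer).
That gives Si⁴⁺ < Al³⁺ < Mg²⁺ < Na⁺ < K⁺. From the smallest end, number 2 is Al³⁺.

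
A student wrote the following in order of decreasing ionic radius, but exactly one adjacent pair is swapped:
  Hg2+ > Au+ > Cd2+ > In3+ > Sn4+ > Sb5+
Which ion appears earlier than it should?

Scanning neighbour by neighbour, only Hg2+/Au+ violates a trend: Hg2+ and Au+ share 78 electrons; the higher nuclear charge on Hg (Z=80) contracts it more, so Hg2+ < Au+. That makes Hg2+ the one sitting a position early relative to where it belongs.

Hg2+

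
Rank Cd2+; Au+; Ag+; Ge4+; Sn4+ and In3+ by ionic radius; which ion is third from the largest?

Work out protons and electrons: Ge4+ (Z=32, 28 e⁻), Sn4+ (Z=50, 46 e⁻), In3+ (Z=49, 46 e⁻), Cd2+ (Z=48, 46 e⁻), Ag+ (Z=47, 46 e⁻), Au+ (Z=79, 78 e⁻). Ge4+ < Sn4+ (same group, 1 shell fewer); Sn4+ < In3+ (both 46 e⁻, Z=50>49); In3+ < Cd2+ (isoelectronic, higher Z=49 is smaller); Cd2+ < Ag+ (both 46 e⁻, Z=48>47); Ag+ < Au+ (same group, 1 shell fewer).
Ordering: Ge4+ < Sn4+ < In3+ < Cd2+ < Ag+ < Au+. The third largest is Cd2+.

Cd2+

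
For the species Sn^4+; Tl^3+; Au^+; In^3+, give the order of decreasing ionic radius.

Au^+ > Tl^3+ > In^3+ > Sn^4+

Tabulating Z and e⁻: Sn^4+ (Z=50, 46 e⁻), In^3+ (Z=49, 46 e⁻), Tl^3+ (Z=81, 78 e⁻), Au^+ (Z=79, 78 e⁻). Sn^4+ < In^3+ (both 46 e⁻, Z=50>49); In^3+ < Tl^3+ (same group, 1 shell fewer); Tl^3+ < Au^+ (isoelectronic, higher Z=81 is smaller).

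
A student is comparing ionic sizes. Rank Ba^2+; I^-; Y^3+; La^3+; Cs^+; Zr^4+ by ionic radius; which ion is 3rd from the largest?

Ba^2+

Electron counts and nuclear charges: Zr^4+ (Z=40, 36 e⁻), Y^3+ (Z=39, 36 e⁻), La^3+ (Z=57, 54 e⁻), Ba^2+ (Z=56, 54 e⁻), Cs^+ (Z=55, 54 e⁻), I^- (Z=53, 54 e⁻). Zr^4+ < Y^3+ (both 36 e⁻, Z=40>39); Y^3+ < La^3+ (same group, period 5 vs 6); La^3+ < Ba^2+ (isoelectronic, higher Z=57 is smaller); Ba^2+ < Cs^+ (isoelectronic, higher Z=56 is smaller); Cs^+ < I^- (both 54 e⁻, Z=55>53).
That gives Zr^4+ < Y^3+ < La^3+ < Ba^2+ < Cs^+ < I^-. From the largest end, number 3 is Ba^2+.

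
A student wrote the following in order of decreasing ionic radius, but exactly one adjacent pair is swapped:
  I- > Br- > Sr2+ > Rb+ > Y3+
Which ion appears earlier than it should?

Compare adjacent ions: Sr2+ and Rb+ share 36 electrons; the higher nuclear charge on Sr (Z=38) contracts it more, so Sr2+ < Rb+ — yet in this decreasing list Sr2+ sits before Rb+. Nothing else is reversed, so Sr2+ should move one place to the right.

Sr2+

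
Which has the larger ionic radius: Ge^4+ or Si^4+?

Ge^4+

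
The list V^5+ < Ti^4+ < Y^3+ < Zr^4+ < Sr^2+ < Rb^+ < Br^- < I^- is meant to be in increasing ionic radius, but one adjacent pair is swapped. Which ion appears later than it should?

Compare adjacent ions: both have 36 electrons but Z(Zr)=40 > Z(Y)=39, so Zr^4+ should be the smaller of the two — yet in this increasing list Y^3+ sits before Zr^4+. Nothing else is reversed, so Zr^4+ should move one place to the left.

Zr^4+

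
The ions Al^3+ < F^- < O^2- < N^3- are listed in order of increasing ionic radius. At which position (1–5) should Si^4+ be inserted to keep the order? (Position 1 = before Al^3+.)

Isoelectronic series (10 e⁻ each). Size is set by nuclear charge: more protons means a smaller ion. Si^4+ (Z=14), Al^3+ (Z=13), F^- (Z=9), O^2- (Z=8), N^3- (Z=7).
With Si^4+ included the full order is Si^4+ < Al^3+ < F^- < O^2- < N^3-, so it takes position 1.

1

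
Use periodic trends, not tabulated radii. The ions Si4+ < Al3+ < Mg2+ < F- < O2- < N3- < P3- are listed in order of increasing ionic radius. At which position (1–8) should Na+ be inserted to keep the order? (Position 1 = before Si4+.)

Tabulating Z and e⁻: Si4+ (Z=14, 10 e⁻), Al3+ (Z=13, 10 e⁻), Mg2+ (Z=12, 10 e⁻), Na+ (Z=11, 10 e⁻), F- (Z=9, 10 e⁻), O2- (Z=8, 10 e⁻), N3- (Z=7, 10 e⁻), P3- (Z=15, 18 e⁻). Si4+ < Al3+ (isoelectronic, higher Z=14 is smaller); Al3+ < Mg2+ (isoelectronic, higher Z=13 is smaller); Mg2+ < Na+ (both 10 e⁻, Z=12>11); Na+ < F- (isoelectronic, higher Z=11 is smaller); F- < O2- (isoelectronic, higher Z=9 is smaller); O2- < N3- (isoelectronic, higher Z=8 is smaller); N3- < P3- (same group, 1 shell fewer).
Putting Na+ in gives Si4+ < Al3+ < Mg2+ < Na+ < F- < O2- < N3- < P3-; it lands at slot 4.

4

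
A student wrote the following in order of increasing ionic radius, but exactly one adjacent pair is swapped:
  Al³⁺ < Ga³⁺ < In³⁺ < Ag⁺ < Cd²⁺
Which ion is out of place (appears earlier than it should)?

Compare adjacent ions: both have 46 electrons but Z(Cd)=48 > Z(Ag)=47, so Cd²⁺ should be the smaller of the two — yet in this increasing list Ag⁺ sits before Cd²⁺. Nothing else is reversed, so Ag⁺ should move one place to the right.

Ag⁺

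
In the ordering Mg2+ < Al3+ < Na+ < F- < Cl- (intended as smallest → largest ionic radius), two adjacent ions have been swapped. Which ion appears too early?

Mg2+

Scanning neighbour by neighbour, only Mg2+/Al3+ violates a trend: both have 10 electrons but Z(Al)=13 > Z(Mg)=12, so Al3+ should be the smaller of the two. That makes Mg2+ the one sitting a position early relative to where it belongs.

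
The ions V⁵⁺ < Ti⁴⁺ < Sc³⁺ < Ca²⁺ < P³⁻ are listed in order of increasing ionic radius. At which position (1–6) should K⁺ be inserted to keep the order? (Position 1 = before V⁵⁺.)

5

These species are isoelectronic with 18 electrons. The only difference is the number of protons: V⁵⁺ (Z=23), Ti⁴⁺ (Z=22), Sc³⁺ (Z=21), Ca²⁺ (Z=20), K⁺ (Z=19), P³⁻ (Z=15). The strongest nuclear pull (V⁵⁺) gives the smallest ion.
Putting K⁺ in gives V⁵⁺ < Ti⁴⁺ < Sc³⁺ < Ca²⁺ < K⁺ < P³⁻; it lands at slot 5.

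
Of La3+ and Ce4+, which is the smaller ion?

Ce4+

All of these have 54 electrons (isoelectronic). With the same electron cloud, the ion with the most protons pulls it in tightest. Nuclear charges: Ce4+ (Z=58), La3+ (Z=57). Highest Z is smallest.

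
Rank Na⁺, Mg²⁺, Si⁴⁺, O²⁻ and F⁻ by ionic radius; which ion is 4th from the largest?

Isoelectronic series (10 e⁻ each). Size is set by nuclear charge: more protons means a smaller ion. Si⁴⁺ (Z=14), Mg²⁺ (Z=12), Na⁺ (Z=11), F⁻ (Z=9), O²⁻ (Z=8).
So the order is Si⁴⁺ < Mg²⁺ < Na⁺ < F⁻ < O²⁻; the 4th-largest ion is Mg²⁺.

Mg²⁺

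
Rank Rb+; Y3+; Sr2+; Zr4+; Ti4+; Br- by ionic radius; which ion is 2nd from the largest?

Rb+

Work out protons and electrons: Ti4+ has 18 e⁻ (Z=22), Zr4+ has 36 e⁻ (Z=40), Y3+ has 36 e⁻ (Z=39), Sr2+ has 36 e⁻ (Z=38), Rb+ has 36 e⁻ (Z=37), Br- has 36 e⁻ (Z=35). Ti4+ < Zr4+ (same group, period 4 vs 5); Zr4+ < Y3+ (both 36 e⁻, Z=40>39); Y3+ < Sr2+ (both 36 e⁻, Z=39>38); Sr2+ < Rb+ (isoelectronic, higher Z=38 is smaller); Rb+ < Br- (isoelectronic, higher Z=37 is smaller).
Ordering: Ti4+ < Zr4+ < Y3+ < Sr2+ < Rb+ < Br-. The 2nd largest is Rb+.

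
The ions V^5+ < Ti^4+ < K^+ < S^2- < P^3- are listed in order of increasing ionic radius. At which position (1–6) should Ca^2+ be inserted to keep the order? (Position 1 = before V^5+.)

Each ion has 18 electrons. The ranking follows nuclear charge in reverse — greater Z gives a smaller radius. V^5+ (Z=23), Ti^4+ (Z=22), Ca^2+ (Z=20), K^+ (Z=19), S^2- (Z=16), P^3- (Z=15).
With Ca^2+ included the full order is V^5+ < Ti^4+ < Ca^2+ < K^+ < S^2- < P^3-, so it takes position 3.

3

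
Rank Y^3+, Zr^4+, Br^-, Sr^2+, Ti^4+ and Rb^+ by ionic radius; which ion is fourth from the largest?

Y^3+

Work out protons and electrons: Ti^4+: 18 e⁻, Z=22, Zr^4+: 36 e⁻, Z=40, Y^3+: 36 e⁻, Z=39, Sr^2+: 36 e⁻, Z=38, Rb^+: 36 e⁻, Z=37, Br^-: 36 e⁻, Z=35. Ti^4+ < Zr^4+ (same group, period 4 vs 5); Zr^4+ < Y^3+ (isoelectronic, higher Z=40 is smaller); Y^3+ < Sr^2+ (both 36 e⁻, Z=39>38); Sr^2+ < Rb^+ (both 36 e⁻, Z=38>37); Rb^+ < Br^- (both 36 e⁻, Z=37>35).
Full ascending order: Ti^4+ < Zr^4+ < Y^3+ < Sr^2+ < Rb^+ < Br^-. Counting from the largest, position 4 is Y^3+.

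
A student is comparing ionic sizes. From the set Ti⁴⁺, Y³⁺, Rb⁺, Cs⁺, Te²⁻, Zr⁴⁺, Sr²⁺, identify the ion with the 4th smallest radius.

First list Z and electron count for each: Ti⁴⁺ (Z=22, 18 e⁻), Zr⁴⁺ (Z=40, 36 e⁻), Y³⁺ (Z=39, 36 e⁻), Sr²⁺ (Z=38, 36 e⁻), Rb⁺ (Z=37, 36 e⁻), Cs⁺ (Z=55, 54 e⁻), Te²⁻ (Z=52, 54 e⁻). Ti⁴⁺ < Zr⁴⁺ (same group, 1 shell fewer); Zr⁴⁺ < Y³⁺ (both 36 e⁻, Z=40>39); Y³⁺ < Sr²⁺ (isoelectronic, higher Z=39 is smaller); Sr²⁺ < Rb⁺ (both 36 e⁻, Z=38>37); Rb⁺ < Cs⁺ (same group, 1 shell fewer); Cs⁺ < Te²⁻ (both 54 e⁻, Z=55>52).
Full ascending order: Ti⁴⁺ < Zr⁴⁺ < Y³⁺ < Sr²⁺ < Rb⁺ < Cs⁺ < Te²⁻. Counting from the smallest, position 4 is Sr²⁺.

Sr²⁺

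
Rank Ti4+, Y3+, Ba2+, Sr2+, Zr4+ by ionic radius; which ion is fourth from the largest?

Zr4+

Electron counts and nuclear charges: Ti4+ (Z=22, 18 e⁻), Zr4+ (Z=40, 36 e⁻), Y3+ (Z=39, 36 e⁻), Sr2+ (Z=38, 36 e⁻), Ba2+ (Z=56, 54 e⁻). Ti4+ < Zr4+ (same group, 1 shell fewer); Zr4+ < Y3+ (both 36 e⁻, Z=40>39); Y3+ < Sr2+ (isoelectronic, higher Z=39 is smaller); Sr2+ < Ba2+ (same group, period 5 vs 6).
So the order is Ti4+ < Zr4+ < Y3+ < Sr2+ < Ba2+; the 4th-largest ion is Zr4+.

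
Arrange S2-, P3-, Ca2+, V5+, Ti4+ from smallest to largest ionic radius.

These species are isoelectronic with 18 electrons. The only difference is the number of protons: V5+ (Z=23), Ti4+ (Z=22), Ca2+ (Z=20), S2- (Z=16), P3- (Z=15). The strongest nuclear pull (V5+) gives the smallest ion.

V5+ < Ti4+ < Ca2+ < S2- < P3-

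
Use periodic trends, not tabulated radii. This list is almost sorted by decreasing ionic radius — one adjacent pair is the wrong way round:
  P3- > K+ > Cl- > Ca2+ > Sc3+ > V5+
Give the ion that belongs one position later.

K+

Compare adjacent ions: both have 18 electrons but Z(K)=19 > Z(Cl)=17, so K+ should be the smaller of the two — yet in this decreasing list K+ sits before Cl-. Nothing else is reversed, so K+ should move one place to the right.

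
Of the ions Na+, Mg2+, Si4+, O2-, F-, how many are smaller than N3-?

5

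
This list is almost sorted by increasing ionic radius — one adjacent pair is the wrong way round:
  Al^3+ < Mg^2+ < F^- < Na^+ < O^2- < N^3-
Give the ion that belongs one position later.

F^-

Compare adjacent ions: both have 10 electrons but Z(Na)=11 > Z(F)=9, so Na^+ should be the smaller of the two — yet in this increasing list F^- sits before Na^+. Nothing else is reversed, so F^- should move one place to the right.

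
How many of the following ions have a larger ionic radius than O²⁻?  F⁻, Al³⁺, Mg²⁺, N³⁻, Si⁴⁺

Each ion has 10 electrons. The ranking follows nuclear charge in reverse — greater Z gives a smaller radius. Si⁴⁺ (Z=14), Al³⁺ (Z=13), Mg²⁺ (Z=12), F⁻ (Z=9), O²⁻ (Z=8), N³⁻ (Z=7).
Ordering all of them (including O²⁻) by radius gives Si⁴⁺ < Al³⁺ < Mg²⁺ < F⁻ < O²⁻ < N³⁻. So 1 is larger.

1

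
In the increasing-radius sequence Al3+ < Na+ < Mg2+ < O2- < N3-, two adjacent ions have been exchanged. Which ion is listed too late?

Mg2+

Check each adjacent pair. Na+ and Mg2+ are reversed: Mg2+ and Na+ share 10 electrons; the higher nuclear charge on Mg (Z=12) contracts it more, so Mg2+ < Na+. No other neighbouring pair contradicts the periodic trends, so Mg2+ is the ion listed too late.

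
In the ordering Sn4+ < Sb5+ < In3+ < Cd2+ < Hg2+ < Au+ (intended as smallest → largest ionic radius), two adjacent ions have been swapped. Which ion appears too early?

Scanning neighbour by neighbour, only Sn4+/Sb5+ violates a trend: Sb5+ and Sn4+ share 46 electrons; the higher nuclear charge on Sb (Z=51) contracts it more, so Sb5+ < Sn4+. That makes Sn4+ the one sitting a position early relative to where it belongs.

Sn4+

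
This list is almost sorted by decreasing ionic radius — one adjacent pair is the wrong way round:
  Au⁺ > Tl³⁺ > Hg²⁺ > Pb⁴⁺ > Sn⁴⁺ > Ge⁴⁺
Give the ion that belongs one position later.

The pair Tl³⁺, Hg²⁺ is the wrong way round — both have 78 electrons but Z(Tl)=81 > Z(Hg)=80, so Tl³⁺ should be the smaller of the two. All other adjacent pairs agree with periodic trends, so Tl³⁺ is the misplaced ion.

Tl³⁺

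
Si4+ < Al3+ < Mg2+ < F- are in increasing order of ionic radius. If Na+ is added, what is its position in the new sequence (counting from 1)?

4

Isoelectronic series (10 e⁻ each). Size is set by nuclear charge: more protons means a smaller ion. Si4+ (Z=14), Al3+ (Z=13), Mg2+ (Z=12), Na+ (Z=11), F- (Z=9).
With Na+ included the full order is Si4+ < Al3+ < Mg2+ < Na+ < F-, so it takes position 4.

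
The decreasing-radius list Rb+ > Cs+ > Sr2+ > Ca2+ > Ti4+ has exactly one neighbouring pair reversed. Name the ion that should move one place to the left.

Cs+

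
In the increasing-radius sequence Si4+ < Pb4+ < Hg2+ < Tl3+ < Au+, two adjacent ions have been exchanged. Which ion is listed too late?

Tl3+

Check each adjacent pair. Hg2+ and Tl3+ are reversed: both have 78 electrons but Z(Tl)=81 > Z(Hg)=80, so Tl3+ should be the smaller of the two. No other neighbouring pair contradicts the periodic trends, so Tl3+ is the ion listed too late.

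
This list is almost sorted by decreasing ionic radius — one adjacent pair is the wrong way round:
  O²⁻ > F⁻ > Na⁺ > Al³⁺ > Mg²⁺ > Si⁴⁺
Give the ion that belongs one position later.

Al³⁺

Compare adjacent ions: both have 10 electrons but Z(Al)=13 > Z(Mg)=12, so Al³⁺ should be the smaller of the two — yet in this decreasing list Al³⁺ sits before Mg²⁺. Nothing else is reversed, so Al³⁺ should move one place to the right.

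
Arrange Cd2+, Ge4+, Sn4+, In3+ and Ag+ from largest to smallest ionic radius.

Tabulating Z and e⁻: Ge4+ (Z=32, 28 e⁻), Sn4+ (Z=50, 46 e⁻), In3+ (Z=49, 46 e⁻), Cd2+ (Z=48, 46 e⁻), Ag+ (Z=47, 46 e⁻). Ge4+ < Sn4+ (same group, 1 shell fewer); Sn4+ < In3+ (both 46 e⁻, Z=50>49); In3+ < Cd2+ (both 46 e⁻, Z=49>48); Cd2+ < Ag+ (isoelectronic, higher Z=48 is smaller).

Ag+ > Cd2+ > In3+ > Sn4+ > Ge4+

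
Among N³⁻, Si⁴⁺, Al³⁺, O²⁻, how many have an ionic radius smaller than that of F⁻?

2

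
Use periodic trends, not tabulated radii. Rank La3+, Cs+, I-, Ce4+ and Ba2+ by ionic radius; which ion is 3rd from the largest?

Ba2+

Each ion has 54 electrons. The ranking follows nuclear charge in reverse — greater Z gives a smaller radius. Ce4+ (Z=58), La3+ (Z=57), Ba2+ (Z=56), Cs+ (Z=55), I- (Z=53).
Full ascending order: Ce4+ < La3+ < Ba2+ < Cs+ < I-. Counting from the largest, position 3 is Ba2+.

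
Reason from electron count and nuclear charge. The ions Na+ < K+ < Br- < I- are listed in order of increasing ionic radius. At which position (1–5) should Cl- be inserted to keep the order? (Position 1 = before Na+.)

3

First list Z and electron count for each: Na+ (Z=11, 10 e⁻), K+ (Z=19, 18 e⁻), Cl- (Z=17, 18 e⁻), Br- (Z=35, 36 e⁻), I- (Z=53, 54 e⁻). Na+ < K+ (same group, period 3 vs 4); K+ < Cl- (both 18 e⁻, Z=19>17); Cl- < Br- (same group, period 3 vs 4); Br- < I- (same group, period 4 vs 5).
Putting Cl- in gives Na+ < K+ < Cl- < Br- < I-; it lands at slot 3.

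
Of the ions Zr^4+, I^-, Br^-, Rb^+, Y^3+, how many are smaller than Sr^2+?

2

Work out protons and electrons: Zr^4+ (Z=40, 36 e⁻), Y^3+ (Z=39, 36 e⁻), Sr^2+ (Z=38, 36 e⁻), Rb^+ (Z=37, 36 e⁻), Br^- (Z=35, 36 e⁻), I^- (Z=53, 54 e⁻). Zr^4+ < Y^3+ (isoelectronic, higher Z=40 is smaller); Y^3+ < Sr^2+ (isoelectronic, higher Z=39 is smaller); Sr^2+ < Rb^+ (isoelectronic, higher Z=38 is smaller); Rb^+ < Br^- (isoelectronic, higher Z=37 is smaller); Br^- < I^- (same group, 1 shell fewer).
Placing each against Sr^2+: smaller — Zr^4+, Y^3+; larger — Rb^+, Br^-, I^-. Count: 2.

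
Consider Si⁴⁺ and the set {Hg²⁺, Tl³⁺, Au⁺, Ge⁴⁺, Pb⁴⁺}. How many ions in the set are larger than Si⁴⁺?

5

Work out protons and electrons: Si⁴⁺: 10 e⁻, Z=14, Ge⁴⁺: 28 e⁻, Z=32, Pb⁴⁺: 78 e⁻, Z=82, Tl³⁺: 78 e⁻, Z=81, Hg²⁺: 78 e⁻, Z=80, Au⁺: 78 e⁻, Z=79. Si⁴⁺ < Ge⁴⁺ (same group, 1 shell fewer); Ge⁴⁺ < Pb⁴⁺ (same group, 2 shells fewer); Pb⁴⁺ < Tl³⁺ (isoelectronic, higher Z=82 is smaller); Tl³⁺ < Hg²⁺ (both 78 e⁻, Z=81>80); Hg²⁺ < Au⁺ (both 78 e⁻, Z=80>79).
Relative to Si⁴⁺, the ions that are larger are Ge⁴⁺, Pb⁴⁺, Tl³⁺, Hg²⁺, Au⁺. So 5 are larger.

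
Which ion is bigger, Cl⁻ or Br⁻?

Br⁻

All are in the same group with charge -1. Radius grows down the group as n (the outermost shell) increases.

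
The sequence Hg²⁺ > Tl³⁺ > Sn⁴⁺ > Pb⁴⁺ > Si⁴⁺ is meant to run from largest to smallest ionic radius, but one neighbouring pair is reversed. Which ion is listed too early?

Sn⁴⁺

Check each adjacent pair. Sn⁴⁺ and Pb⁴⁺ are reversed: same group and charge — period 5 sits above period 6, so Sn⁴⁺ is smaller. No other neighbouring pair contradicts the periodic trends, so Sn⁴⁺ is the ion listed too early.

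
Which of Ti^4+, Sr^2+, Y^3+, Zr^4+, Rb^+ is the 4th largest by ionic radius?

Zr^4+

Work out protons and electrons: Ti^4+ has 18 e⁻ (Z=22), Zr^4+ has 36 e⁻ (Z=40), Y^3+ has 36 e⁻ (Z=39), Sr^2+ has 36 e⁻ (Z=38), Rb^+ has 36 e⁻ (Z=37). Ti^4+ < Zr^4+ (same group, period 4 vs 5); Zr^4+ < Y^3+ (isoelectronic, higher Z=40 is smaller); Y^3+ < Sr^2+ (isoelectronic, higher Z=39 is smaller); Sr^2+ < Rb^+ (both 36 e⁻, Z=38>37).
That gives Ti^4+ < Zr^4+ < Y^3+ < Sr^2+ < Rb^+. From the largest end, number 4 is Zr^4+.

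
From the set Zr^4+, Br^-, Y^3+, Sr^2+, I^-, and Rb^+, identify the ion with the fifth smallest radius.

Work out protons and electrons: Zr^4+: 36 e⁻, Z=40, Y^3+: 36 e⁻, Z=39, Sr^2+: 36 e⁻, Z=38, Rb^+: 36 e⁻, Z=37, Br^-: 36 e⁻, Z=35, I^-: 54 e⁻, Z=53. Zr^4+ < Y^3+ (isoelectronic, higher Z=40 is smaller); Y^3+ < Sr^2+ (both 36 e⁻, Z=39>38); Sr^2+ < Rb^+ (isoelectronic, higher Z=38 is smaller); Rb^+ < Br^- (both 36 e⁻, Z=37>35); Br^- < I^- (same group, period 4 vs 5).
Full ascending order: Zr^4+ < Y^3+ < Sr^2+ < Rb^+ < Br^- < I^-. Counting from the smallest, position 5 is Br^-.

Br^-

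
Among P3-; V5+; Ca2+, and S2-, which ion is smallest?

V5+

All of these have 18 electrons (isoelectronic). With the same electron cloud, the ion with the most protons pulls it in tightest. Nuclear charges: V5+ (Z=23), Ca2+ (Z=20), S2- (Z=16), P3- (Z=15). Highest Z is smallest.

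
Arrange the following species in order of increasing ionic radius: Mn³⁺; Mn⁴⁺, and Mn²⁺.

Mn⁴⁺ < Mn³⁺ < Mn²⁺

For a single element, ionic radius drops as positive charge rises — Mn⁴⁺ < Mn²⁺.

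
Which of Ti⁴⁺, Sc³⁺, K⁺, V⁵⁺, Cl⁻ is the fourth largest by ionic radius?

Isoelectronic series (18 e⁻ each). Size is set by nuclear charge: more protons means a smaller ion. V⁵⁺ (Z=23), Ti⁴⁺ (Z=22), Sc³⁺ (Z=21), K⁺ (Z=19), Cl⁻ (Z=17).
So the order is V⁵⁺ < Ti⁴⁺ < Sc³⁺ < K⁺ < Cl⁻; the 4th-largest ion is Ti⁴⁺.

Ti⁴⁺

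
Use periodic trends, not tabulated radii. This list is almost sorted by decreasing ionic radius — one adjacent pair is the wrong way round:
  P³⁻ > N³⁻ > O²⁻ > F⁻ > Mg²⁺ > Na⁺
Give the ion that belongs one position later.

Mg²⁺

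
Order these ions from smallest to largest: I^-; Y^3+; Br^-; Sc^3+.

Sc^3+ < Y^3+ < Br^- < I^-

Sc^3+ (Z=21, 18 e⁻), Y^3+ (Z=39, 36 e⁻), Br^- (Z=35, 36 e⁻), I^- (Z=53, 54 e⁻). Sc^3+ < Y^3+ (same group, 1 shell fewer); Y^3+ < Br^- (both 36 e⁻, Z=39>35); Br^- < I^- (same group, period 4 vs 5).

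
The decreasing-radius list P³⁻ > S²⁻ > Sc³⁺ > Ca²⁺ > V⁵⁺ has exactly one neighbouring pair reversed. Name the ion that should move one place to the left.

Ca²⁺

The pair Sc³⁺, Ca²⁺ is the wrong way round — they are isoelectronic (18 e⁻) and Sc has more protons than Ca (21 vs 20), making Sc³⁺ smaller. All other adjacent pairs agree with periodic trends, so Ca²⁺ is the misplaced ion.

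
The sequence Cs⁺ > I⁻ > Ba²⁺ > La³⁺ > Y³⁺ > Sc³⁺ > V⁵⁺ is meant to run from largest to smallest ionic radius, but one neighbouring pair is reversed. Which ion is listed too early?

Check each adjacent pair. Cs⁺ and I⁻ are reversed: they are isoelectronic (54 e⁻) and Cs has more protons than I (55 vs 53), making Cs⁺ smaller. No other neighbouring pair contradicts the periodic trends, so Cs⁺ is the ion listed too early.

Cs⁺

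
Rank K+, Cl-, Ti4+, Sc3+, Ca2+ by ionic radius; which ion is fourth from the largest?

Sc3+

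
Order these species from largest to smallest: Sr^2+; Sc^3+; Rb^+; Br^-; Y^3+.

Sc^3+ has 18 e⁻ (Z=21), Y^3+ has 36 e⁻ (Z=39), Sr^2+ has 36 e⁻ (Z=38), Rb^+ has 36 e⁻ (Z=37), Br^- has 36 e⁻ (Z=35). Sc^3+ < Y^3+ (same group, period 4 vs 5); Y^3+ < Sr^2+ (both 36 e⁻, Z=39>38); Sr^2+ < Rb^+ (both 36 e⁻, Z=38>37); Rb^+ < Br^- (both 36 e⁻, Z=37>35).

Br^- > Rb^+ > Sr^2+ > Y^3+ > Sc^3+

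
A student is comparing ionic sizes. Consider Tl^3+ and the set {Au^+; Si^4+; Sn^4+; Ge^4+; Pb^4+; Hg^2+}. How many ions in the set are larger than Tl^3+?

2

First list Z and electron count for each: Si^4+ has 10 e⁻ (Z=14), Ge^4+ has 28 e⁻ (Z=32), Sn^4+ has 46 e⁻ (Z=50), Pb^4+ has 78 e⁻ (Z=82), Tl^3+ has 78 e⁻ (Z=81), Hg^2+ has 78 e⁻ (Z=80), Au^+ has 78 e⁻ (Z=79). Si^4+ < Ge^4+ (same group, period 3 vs 4); Ge^4+ < Sn^4+ (same group, period 4 vs 5); Sn^4+ < Pb^4+ (same group, 1 shell fewer); Pb^4+ < Tl^3+ (both 78 e⁻, Z=82>81); Tl^3+ < Hg^2+ (isoelectronic, higher Z=81 is smaller); Hg^2+ < Au^+ (both 78 e⁻, Z=80>79).
Overall: Si^4+ < Ge^4+ < Sn^4+ < Pb^4+ < Tl^3+ < Hg^2+ < Au^+. Tl^3+ has 4 below it and 2 above. So 2 are larger.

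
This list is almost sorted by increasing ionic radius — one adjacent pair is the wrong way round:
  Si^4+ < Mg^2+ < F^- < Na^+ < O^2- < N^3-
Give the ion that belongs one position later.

Compare adjacent ions: they are isoelectronic (10 e⁻) and Na has more protons than F (11 vs 9), making Na^+ smaller — yet in this increasing list F^- sits before Na^+. Nothing else is reversed, so F^- should move one place to the right.

F^-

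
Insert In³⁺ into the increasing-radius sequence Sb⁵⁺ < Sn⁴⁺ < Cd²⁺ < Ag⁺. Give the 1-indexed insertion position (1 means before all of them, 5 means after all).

3

Each ion has 46 electrons. The ranking follows nuclear charge in reverse — greater Z gives a smaller radius. Sb⁵⁺ (Z=51), Sn⁴⁺ (Z=50), In³⁺ (Z=49), Cd²⁺ (Z=48), Ag⁺ (Z=47).
The complete sequence is Sb⁵⁺ < Sn⁴⁺ < In³⁺ < Cd²⁺ < Ag⁺. In³⁺ sits at position 3.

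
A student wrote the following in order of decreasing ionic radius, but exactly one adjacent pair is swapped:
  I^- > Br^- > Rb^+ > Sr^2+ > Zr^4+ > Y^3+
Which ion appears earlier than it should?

Scanning neighbour by neighbour, only Zr^4+/Y^3+ violates a trend: Zr^4+ and Y^3+ share 36 electrons; the higher nuclear charge on Zr (Z=40) contracts it more, so Zr^4+ < Y^3+. That makes Zr^4+ the one sitting a position early relative to where it belongs.

Zr^4+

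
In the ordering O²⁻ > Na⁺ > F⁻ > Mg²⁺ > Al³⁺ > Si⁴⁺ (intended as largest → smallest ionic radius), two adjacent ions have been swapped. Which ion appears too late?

F⁻

Check each adjacent pair. Na⁺ and F⁻ are reversed: Na⁺ and F⁻ share 10 electrons; the higher nuclear charge on Na (Z=11) contracts it more, so Na⁺ < F⁻. No other neighbouring pair contradicts the periodic trends, so F⁻ is the ion listed too late.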